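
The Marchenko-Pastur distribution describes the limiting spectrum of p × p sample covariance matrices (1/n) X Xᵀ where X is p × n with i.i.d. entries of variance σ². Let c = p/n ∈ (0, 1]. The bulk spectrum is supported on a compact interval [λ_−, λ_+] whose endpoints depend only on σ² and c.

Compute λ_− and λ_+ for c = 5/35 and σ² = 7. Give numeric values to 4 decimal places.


c = 5/35 = 0.142857; √c = 0.377964.
λ_− = σ² (1 − √c)² = 7 · (1 − 0.377964)² = 7 · (0.622036)² = 2.708497.
λ_+ = σ² (1 + √c)² = 7 · (1 + 0.377964)² = 7 · (1.377964)² = 13.291503.

Rounded to 4 decimal places: λ_− ≈ 2.7085, λ_+ ≈ 13.2915.


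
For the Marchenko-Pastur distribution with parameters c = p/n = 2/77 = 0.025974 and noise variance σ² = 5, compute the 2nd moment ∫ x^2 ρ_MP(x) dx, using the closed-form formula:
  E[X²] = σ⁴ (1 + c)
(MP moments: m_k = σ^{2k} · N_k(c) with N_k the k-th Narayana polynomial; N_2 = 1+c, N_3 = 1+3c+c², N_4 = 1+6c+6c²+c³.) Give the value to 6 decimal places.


E[X²] = σ⁴ (1 + c) (second MP moment). With σ² = 5 (so σ⁴ = 25) and c = 2/77 = 0.025974: E[X²] = 25 · (1 + 0.025974) = 25 · 1.025974.

So E[X^2] = 25.649351.


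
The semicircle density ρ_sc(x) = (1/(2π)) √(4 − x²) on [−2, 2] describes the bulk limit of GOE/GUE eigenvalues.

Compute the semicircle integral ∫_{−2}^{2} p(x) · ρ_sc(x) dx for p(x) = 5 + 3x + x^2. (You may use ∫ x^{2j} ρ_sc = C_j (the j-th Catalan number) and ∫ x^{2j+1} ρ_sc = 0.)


Write p(x) = Σ a_i x^i, split into monomials and integrate each against ρ_sc separately.
Using ∫ x^{2j} ρ_sc = C_j = (1/(j+1)) C(2j, j) (Catalan numbers) and ∫ x^{2j+1} ρ_sc = 0 (odd monomials vanish by symmetry):
  i = 0 (even): a_0 · C_{0} = 5 · 1 = 5
  i = 1 (odd): ∫ x^1 ρ_sc = 0 (vanishes)
  i = 2 (even): a_2 · C_{1} = 1 · 1 = 1

Summing the contributions: ∫_{−2}^{2} p(x) ρ_sc(x) dx = 5 + 1 = 6.


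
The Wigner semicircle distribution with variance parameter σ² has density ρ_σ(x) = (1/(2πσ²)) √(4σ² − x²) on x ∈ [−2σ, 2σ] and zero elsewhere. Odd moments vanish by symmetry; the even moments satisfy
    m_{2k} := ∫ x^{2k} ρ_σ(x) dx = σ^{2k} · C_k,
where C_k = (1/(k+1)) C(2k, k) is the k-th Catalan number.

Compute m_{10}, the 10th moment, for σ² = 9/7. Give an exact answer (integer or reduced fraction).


By the scaled semicircle moment identity, m_{2k} = σ^{2k} · C_k with k = 5.
C_5 = (1/(k+1)) · C(2k, k) = (1/6) · C(10, 5) = (1/6) · 252 = 42.
σ^{2k} = (σ²)^k = (9/7)^5 = 59049/16807.

Therefore m_{10} = σ^{10} · C_5 = (59049/16807) · 42 = 354294/2401.


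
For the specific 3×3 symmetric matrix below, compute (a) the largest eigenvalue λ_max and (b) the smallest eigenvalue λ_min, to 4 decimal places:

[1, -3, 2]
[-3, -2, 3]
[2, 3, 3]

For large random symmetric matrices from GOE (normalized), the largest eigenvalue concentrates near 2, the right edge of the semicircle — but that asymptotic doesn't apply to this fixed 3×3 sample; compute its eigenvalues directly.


Since M is real symmetric, all three eigenvalues are real; they are the roots of det(λI − M) = λ³ − (tr M) λ² + s λ − det M, where s is the sum of the principal 2×2 minors.
tr M = 1 + (-2) + 3 = 2.
s = (1·(-2) − (-3)²) + (1·3 − 2²) + ((-2)·3 − 3²) = -11 + (-1) + (-15) = -27.
det M (expand along row 1) = 1·(-15) − (-3)·(-15) + 2·(-5) = -70.
Characteristic polynomial: λ³ − 2λ² − 27λ + 70 = 0.
Substitute λ = y + (tr M)/3 = y + 0.666667 to remove the quadratic term: y³ + p·y + q = 0 with p = s − (tr M)²/3 = -28.333333 and q = −2(tr M)³/27 + (tr M)·s/3 − det M = 51.407407.
Three real roots ⇒ use the trigonometric (Viète) form: r = 2√(−p/3) = 6.146363, φ = arccos(3q/(p·r)) = arccos(-0.885587) = 2.658552 rad.
y_k = r·cos(φ/3 − 2πk/3) for k = 0, 1, 2 gives y = 3.886792, 2.180069, -6.066862.
λ_k = y_k + 0.666667 gives λ = 4.5535, 2.8467, -5.4002 (check: the sum is 2.0000 = tr M).

Hence λ_max = 4.5535 and λ_min = -5.4002.


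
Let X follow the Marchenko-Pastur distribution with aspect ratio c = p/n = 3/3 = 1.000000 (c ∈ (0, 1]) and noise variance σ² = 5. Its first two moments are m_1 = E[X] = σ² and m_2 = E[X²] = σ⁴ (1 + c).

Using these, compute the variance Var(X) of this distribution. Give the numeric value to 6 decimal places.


m_1 = E[X] = σ² = 5, so m_1² = 25.
m_2 = E[X²] = σ⁴ (1 + c) = 25 · (1 + 1.000000) = 25 · 2.000000 = 50.000000.
(Note m_2 − m_1² simplifies to c · σ⁴ = 1.000000 · 25.)

Var(X) = m_2 − m_1² = 50.000000 − 25 = 25.000000.


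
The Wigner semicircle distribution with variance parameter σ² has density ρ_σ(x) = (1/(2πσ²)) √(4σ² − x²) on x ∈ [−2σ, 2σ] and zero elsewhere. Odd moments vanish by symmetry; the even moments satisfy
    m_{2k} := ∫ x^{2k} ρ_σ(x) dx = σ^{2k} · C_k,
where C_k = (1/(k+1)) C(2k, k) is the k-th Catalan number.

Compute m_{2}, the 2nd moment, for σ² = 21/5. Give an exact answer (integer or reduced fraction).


By the scaled semicircle moment identity, m_{2k} = σ^{2k} · C_k with k = 1.
C_1 = (1/(k+1)) · C(2k, k) = (1/2) · C(2, 1) = (1/2) · 2 = 1.
σ^{2k} = (σ²)^k = (21/5)^1 = 21/5.

Therefore m_{2} = σ^{2} · C_1 = (21/5) · 1 = 21/5.


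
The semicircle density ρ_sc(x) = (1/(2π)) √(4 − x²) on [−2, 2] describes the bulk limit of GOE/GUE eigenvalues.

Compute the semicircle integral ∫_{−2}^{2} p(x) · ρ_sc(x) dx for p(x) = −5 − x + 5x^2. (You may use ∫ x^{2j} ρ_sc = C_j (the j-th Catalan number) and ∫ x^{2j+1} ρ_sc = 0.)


Write p(x) = Σ a_i x^i, split into monomials and integrate each against ρ_sc separately.
Using ∫ x^{2j} ρ_sc = C_j = (1/(j+1)) C(2j, j) (Catalan numbers) and ∫ x^{2j+1} ρ_sc = 0 (odd monomials vanish by symmetry):
  i = 0 (even): a_0 · C_{0} = -5 · 1 = -5
  i = 1 (odd): ∫ x^1 ρ_sc = 0 (vanishes)
  i = 2 (even): a_2 · C_{1} = 5 · 1 = 5

Summing the contributions: ∫_{−2}^{2} p(x) ρ_sc(x) dx = (-5) + 5 = 0.


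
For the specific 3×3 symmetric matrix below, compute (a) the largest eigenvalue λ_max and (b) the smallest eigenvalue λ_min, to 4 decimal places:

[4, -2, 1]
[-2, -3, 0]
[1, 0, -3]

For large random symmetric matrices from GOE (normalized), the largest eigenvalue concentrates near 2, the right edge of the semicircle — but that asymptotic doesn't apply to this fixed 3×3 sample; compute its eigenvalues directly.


Since M is real symmetric, all three eigenvalues are real; they are the roots of det(λI − M) = λ³ − (tr M) λ² + s λ − det M, where s is the sum of the principal 2×2 minors.
tr M = 4 + (-3) + (-3) = -2.
s = (4·(-3) − (-2)²) + (4·(-3) − 1²) + ((-3)·(-3) − 0²) = -16 + (-13) + 9 = -20.
det M (expand along row 1) = 4·9 − (-2)·6 + 1·3 = 51.
Characteristic polynomial: λ³ + 2λ² − 20λ − 51 = 0.
Substitute λ = y + (tr M)/3 = y − 0.666667 to remove the quadratic term: y³ + p·y + q = 0 with p = s − (tr M)²/3 = -21.333333 and q = −2(tr M)³/27 + (tr M)·s/3 − det M = -37.074074.
Three real roots ⇒ use the trigonometric (Viète) form: r = 2√(−p/3) = 5.333333, φ = arccos(3q/(p·r)) = arccos(0.977539) = 0.212347 rad.
y_k = r·cos(φ/3 − 2πk/3) for k = 0, 1, 2 gives y = 5.319979, -2.333333, -2.986645.
λ_k = y_k − 0.666667 gives λ = 4.6533, -3.0000, -3.6533 (check: the sum is -2.0000 = tr M).

Hence λ_max = 4.6533 and λ_min = -3.6533.


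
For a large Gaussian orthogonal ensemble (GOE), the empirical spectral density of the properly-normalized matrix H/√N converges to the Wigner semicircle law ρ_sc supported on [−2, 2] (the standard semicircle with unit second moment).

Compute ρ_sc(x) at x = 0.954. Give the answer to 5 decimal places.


ρ_sc(x) = (1/(2π)) √(4 − x²). With x = 0.954:
  4 − x² = 4 − (0.954)² = 4 − 0.910116 = 3.089884.
  √(4 − x²) = 1.757807.
  1/(2π) = 0.159155.
  ρ_sc(0.954) = 0.159155 · 1.757807 = 0.279764.

Rounded to 5 decimal places: ρ_sc(0.954) ≈ 0.27976.


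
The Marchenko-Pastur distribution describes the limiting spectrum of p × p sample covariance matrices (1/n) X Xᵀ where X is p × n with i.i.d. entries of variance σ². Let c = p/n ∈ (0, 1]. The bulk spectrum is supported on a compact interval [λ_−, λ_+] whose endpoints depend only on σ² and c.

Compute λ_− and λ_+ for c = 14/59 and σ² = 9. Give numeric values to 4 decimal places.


c = 14/59 = 0.237288; √c = 0.487122.
λ_− = σ² (1 − √c)² = 9 · (1 − 0.487122)² = 9 · (0.512878)² = 2.367392.
λ_+ = σ² (1 + √c)² = 9 · (1 + 0.487122)² = 9 · (1.487122)² = 19.903795.

Rounded to 4 decimal places: λ_− ≈ 2.3674, λ_+ ≈ 19.9038.


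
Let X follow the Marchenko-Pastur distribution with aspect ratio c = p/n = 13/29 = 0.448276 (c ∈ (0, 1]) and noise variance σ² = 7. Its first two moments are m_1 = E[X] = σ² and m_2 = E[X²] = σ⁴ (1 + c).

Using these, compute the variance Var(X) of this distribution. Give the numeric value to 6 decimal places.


m_1 = E[X] = σ² = 7, so m_1² = 49.
m_2 = E[X²] = σ⁴ (1 + c) = 49 · (1 + 0.448276) = 49 · 1.448276 = 70.965517.
(Note m_2 − m_1² simplifies to c · σ⁴ = 0.448276 · 49.)

Var(X) = m_2 − m_1² = 70.965517 − 49 = 21.965517.


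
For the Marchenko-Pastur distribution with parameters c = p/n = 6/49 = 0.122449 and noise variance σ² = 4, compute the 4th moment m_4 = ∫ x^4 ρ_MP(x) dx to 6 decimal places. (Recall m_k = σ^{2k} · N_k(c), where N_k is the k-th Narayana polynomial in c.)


E[X⁴] = σ⁸ (1 + 6c + 6c² + c³) (fourth MP moment). With σ² = 4 (so σ⁸ = 256) and c = 6/49 = 0.122449: E[X⁴] = 256 · (1 + 6·0.122449 + 6·(0.122449)² + (0.122449)³) = 256 · 1.826492.

So E[X^4] = 467.582045.


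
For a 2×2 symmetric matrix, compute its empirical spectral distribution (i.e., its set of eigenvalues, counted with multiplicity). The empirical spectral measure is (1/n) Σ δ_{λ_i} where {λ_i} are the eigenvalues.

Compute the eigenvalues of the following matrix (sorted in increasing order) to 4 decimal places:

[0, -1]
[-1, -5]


Since M is real symmetric, both eigenvalues are real; they are the roots of det(λI − M) = λ² − (tr M) λ + det M.
tr M = 0 + (-5) = -5.
det M = 0·(-5) − (-1)² = 0 − 1 = -1.
Characteristic polynomial: λ² + 5λ − 1 = 0.
Discriminant Δ = (tr M)² − 4·det M = 25 − (-4) = 29; √Δ = 5.385165.
λ = (tr M ± √Δ)/2 = (-5 ± 5.385165)/2, giving (tr M − √Δ)/2 = -5.1926 and (tr M + √Δ)/2 = 0.1926.

Eigenvalues sorted in increasing order: [-5.1926, 0.1926].


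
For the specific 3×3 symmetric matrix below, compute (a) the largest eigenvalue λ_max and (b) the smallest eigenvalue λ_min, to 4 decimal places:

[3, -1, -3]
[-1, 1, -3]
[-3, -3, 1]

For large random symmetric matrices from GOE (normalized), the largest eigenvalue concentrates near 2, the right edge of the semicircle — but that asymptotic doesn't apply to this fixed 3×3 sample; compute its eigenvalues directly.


Since M is real symmetric, all three eigenvalues are real; they are the roots of det(λI − M) = λ³ − (tr M) λ² + s λ − det M, where s is the sum of the principal 2×2 minors.
tr M = 3 + 1 + 1 = 5.
s = (3·1 − (-1)²) + (3·1 − (-3)²) + (1·1 − (-3)²) = 2 + (-6) + (-8) = -12.
det M (expand along row 1) = 3·(-8) − (-1)·(-10) + (-3)·6 = -52.
Characteristic polynomial: λ³ − 5λ² − 12λ + 52 = 0.
Substitute λ = y + (tr M)/3 = y + 1.666667 to remove the quadratic term: y³ + p·y + q = 0 with p = s − (tr M)²/3 = -20.333333 and q = −2(tr M)³/27 + (tr M)·s/3 − det M = 22.740741.
Three real roots ⇒ use the trigonometric (Viète) form: r = 2√(−p/3) = 5.206833, φ = arccos(3q/(p·r)) = arccos(-0.644382) = 2.271012 rad.
y_k = r·cos(φ/3 − 2πk/3) for k = 0, 1, 2 gives y = 3.784831, 1.204297, -4.989127.
λ_k = y_k + 1.666667 gives λ = 5.4515, 2.8710, -3.3225 (check: the sum is 5.0000 = tr M).

Hence λ_max = 5.4515 and λ_min = -3.3225.


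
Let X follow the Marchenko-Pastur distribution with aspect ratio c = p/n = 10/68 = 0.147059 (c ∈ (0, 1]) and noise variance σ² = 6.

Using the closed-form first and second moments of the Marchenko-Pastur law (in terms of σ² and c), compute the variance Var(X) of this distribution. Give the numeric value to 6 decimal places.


Recall the MP moments m_1 = E[X] = σ² and m_2 = E[X²] = σ⁴ (1 + c).
m_1 = E[X] = σ² = 6, so m_1² = 36.
m_2 = E[X²] = σ⁴ (1 + c) = 36 · (1 + 0.147059) = 36 · 1.147059 = 41.294118.
(Note m_2 − m_1² simplifies to c · σ⁴ = 0.147059 · 36.)

Var(X) = m_2 − m_1² = 41.294118 − 36 = 5.294118.


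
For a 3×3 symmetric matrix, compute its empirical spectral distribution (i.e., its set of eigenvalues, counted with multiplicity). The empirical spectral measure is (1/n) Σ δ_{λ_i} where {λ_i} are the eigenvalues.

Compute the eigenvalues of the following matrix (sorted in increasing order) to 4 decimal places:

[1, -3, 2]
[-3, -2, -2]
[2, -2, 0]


Since M is real symmetric, all three eigenvalues are real; they are the roots of det(λI − M) = λ³ − (tr M) λ² + s λ − det M, where s is the sum of the principal 2×2 minors.
tr M = 1 + (-2) + 0 = -1.
s = (1·(-2) − (-3)²) + (1·0 − 2²) + ((-2)·0 − (-2)²) = -11 + (-4) + (-4) = -19.
det M (expand along row 1) = 1·(-4) − (-3)·4 + 2·10 = 28.
Characteristic polynomial: λ³ + λ² − 19λ − 28 = 0.
Substitute λ = y + (tr M)/3 = y − 0.333333 to remove the quadratic term: y³ + p·y + q = 0 with p = s − (tr M)²/3 = -19.333333 and q = −2(tr M)³/27 + (tr M)·s/3 − det M = -21.592593.
Three real roots ⇒ use the trigonometric (Viète) form: r = 2√(−p/3) = 5.077182, φ = arccos(3q/(p·r)) = arccos(0.659928) = 0.850073 rad.
y_k = r·cos(φ/3 − 2πk/3) for k = 0, 1, 2 gives y = 4.874715, -1.208048, -3.666667.
λ_k = y_k − 0.333333 gives λ = 4.5414, -1.5414, -4.0000 (check: the sum is -1.0000 = tr M).

Eigenvalues sorted in increasing order: [-4.0000, -1.5414, 4.5414].


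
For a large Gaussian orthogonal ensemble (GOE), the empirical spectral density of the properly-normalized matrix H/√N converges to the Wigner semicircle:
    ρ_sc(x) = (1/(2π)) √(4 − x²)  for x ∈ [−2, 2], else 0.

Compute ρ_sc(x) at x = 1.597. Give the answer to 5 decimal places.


ρ_sc(x) = (1/(2π)) √(4 − x²). With x = 1.597:
  4 − x² = 4 − (1.597)² = 4 − 2.550409 = 1.449591.
  √(4 − x²) = 1.203990.
  1/(2π) = 0.159155.
  ρ_sc(1.597) = 0.159155 · 1.203990 = 0.191621.

Rounded to 5 decimal places: ρ_sc(1.597) ≈ 0.19162.


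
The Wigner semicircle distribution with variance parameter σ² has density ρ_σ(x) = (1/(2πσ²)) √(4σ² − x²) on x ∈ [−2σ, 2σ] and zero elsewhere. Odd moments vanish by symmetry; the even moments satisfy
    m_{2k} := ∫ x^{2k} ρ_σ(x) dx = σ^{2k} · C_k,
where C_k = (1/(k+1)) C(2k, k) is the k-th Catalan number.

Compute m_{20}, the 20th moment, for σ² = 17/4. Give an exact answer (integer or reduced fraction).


By the scaled semicircle moment identity, m_{2k} = σ^{2k} · C_k with k = 10.
C_10 = (1/(k+1)) · C(2k, k) = (1/11) · C(20, 10) = (1/11) · 184756 = 16796.
σ^{2k} = (σ²)^k = (17/4)^10 = 2015993900449/1048576.

Therefore m_{20} = σ^{20} · C_10 = (2015993900449/1048576) · 16796 = 8465158387985351/262144.


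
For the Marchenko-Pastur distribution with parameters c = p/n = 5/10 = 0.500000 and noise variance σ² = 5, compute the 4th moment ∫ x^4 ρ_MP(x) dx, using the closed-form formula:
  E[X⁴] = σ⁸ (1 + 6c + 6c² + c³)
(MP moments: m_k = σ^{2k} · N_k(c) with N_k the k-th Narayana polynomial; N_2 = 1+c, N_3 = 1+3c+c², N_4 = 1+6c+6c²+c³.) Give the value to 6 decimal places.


E[X⁴] = σ⁸ (1 + 6c + 6c² + c³) (fourth MP moment). With σ² = 5 (so σ⁸ = 625) and c = 5/10 = 0.500000: E[X⁴] = 625 · (1 + 6·0.500000 + 6·(0.500000)² + (0.500000)³) = 625 · 5.625000.

So E[X^4] = 3515.625000.


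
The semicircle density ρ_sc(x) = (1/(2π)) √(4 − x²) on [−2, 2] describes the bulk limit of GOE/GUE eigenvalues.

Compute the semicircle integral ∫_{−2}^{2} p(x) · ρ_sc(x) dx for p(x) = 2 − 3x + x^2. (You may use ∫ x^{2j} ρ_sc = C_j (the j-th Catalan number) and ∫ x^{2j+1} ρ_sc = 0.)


Write p(x) = Σ a_i x^i, split into monomials and integrate each against ρ_sc separately.
Using ∫ x^{2j} ρ_sc = C_j = (1/(j+1)) C(2j, j) (Catalan numbers) and ∫ x^{2j+1} ρ_sc = 0 (odd monomials vanish by symmetry):
  i = 0 (even): a_0 · C_{0} = 2 · 1 = 2
  i = 1 (odd): ∫ x^1 ρ_sc = 0 (vanishes)
  i = 2 (even): a_2 · C_{1} = 1 · 1 = 1

Summing the contributions: ∫_{−2}^{2} p(x) ρ_sc(x) dx = 2 + 1 = 3.


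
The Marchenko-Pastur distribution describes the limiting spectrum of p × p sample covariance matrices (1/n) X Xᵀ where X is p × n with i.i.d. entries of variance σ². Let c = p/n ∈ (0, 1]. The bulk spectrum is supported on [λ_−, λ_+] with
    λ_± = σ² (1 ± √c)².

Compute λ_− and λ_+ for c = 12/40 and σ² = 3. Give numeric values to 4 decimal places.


c = 12/40 = 0.300000; √c = 0.547723.
λ_− = σ² (1 − √c)² = 3 · (1 − 0.547723)² = 3 · (0.452277)² = 0.613665.
λ_+ = σ² (1 + √c)² = 3 · (1 + 0.547723)² = 3 · (1.547723)² = 7.186335.

Rounded to 4 decimal places: λ_− ≈ 0.6137, λ_+ ≈ 7.1863.


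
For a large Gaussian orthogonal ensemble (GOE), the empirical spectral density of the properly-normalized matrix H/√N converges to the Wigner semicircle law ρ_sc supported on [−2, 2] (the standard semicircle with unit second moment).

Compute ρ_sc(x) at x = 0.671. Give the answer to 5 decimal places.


ρ_sc(x) = (1/(2π)) √(4 − x²). With x = 0.671:
  4 − x² = 4 − (0.671)² = 4 − 0.450241 = 3.549759.
  √(4 − x²) = 1.884080.
  1/(2π) = 0.159155.
  ρ_sc(0.671) = 0.159155 · 1.884080 = 0.299861.

Rounded to 5 decimal places: ρ_sc(0.671) ≈ 0.29986.


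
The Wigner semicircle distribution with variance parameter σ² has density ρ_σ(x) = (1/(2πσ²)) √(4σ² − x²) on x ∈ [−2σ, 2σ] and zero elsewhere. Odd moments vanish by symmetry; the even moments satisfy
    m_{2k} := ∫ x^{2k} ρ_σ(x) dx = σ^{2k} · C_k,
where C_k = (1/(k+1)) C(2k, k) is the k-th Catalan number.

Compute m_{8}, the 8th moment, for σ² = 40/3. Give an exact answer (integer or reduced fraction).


By the scaled semicircle moment identity, m_{2k} = σ^{2k} · C_k with k = 4.
C_4 = (1/(k+1)) · C(2k, k) = (1/5) · C(8, 4) = (1/5) · 70 = 14.
σ^{2k} = (σ²)^k = (40/3)^4 = 2560000/81.

Therefore m_{8} = σ^{8} · C_4 = (2560000/81) · 14 = 35840000/81.


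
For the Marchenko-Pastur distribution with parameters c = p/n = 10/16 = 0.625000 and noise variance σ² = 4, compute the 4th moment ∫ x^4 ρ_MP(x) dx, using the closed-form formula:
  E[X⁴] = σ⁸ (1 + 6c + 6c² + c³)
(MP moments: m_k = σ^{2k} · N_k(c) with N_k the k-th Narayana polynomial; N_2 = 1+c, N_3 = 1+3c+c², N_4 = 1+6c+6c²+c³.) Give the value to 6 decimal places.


E[X⁴] = σ⁸ (1 + 6c + 6c² + c³) (fourth MP moment). With σ² = 4 (so σ⁸ = 256) and c = 10/16 = 0.625000: E[X⁴] = 256 · (1 + 6·0.625000 + 6·(0.625000)² + (0.625000)³) = 256 · 7.337891.

So E[X^4] = 1878.500000.


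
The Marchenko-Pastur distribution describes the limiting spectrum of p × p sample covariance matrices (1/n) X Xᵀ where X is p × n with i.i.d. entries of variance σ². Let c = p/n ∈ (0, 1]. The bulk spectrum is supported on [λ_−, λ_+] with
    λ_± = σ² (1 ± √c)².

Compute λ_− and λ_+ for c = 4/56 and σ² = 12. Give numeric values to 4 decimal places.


c = 4/56 = 0.071429; √c = 0.267261.
λ_− = σ² (1 − √c)² = 12 · (1 − 0.267261)² = 12 · (0.732739)² = 6.442873.
λ_+ = σ² (1 + √c)² = 12 · (1 + 0.267261)² = 12 · (1.267261)² = 19.271413.

Rounded to 4 decimal places: λ_− ≈ 6.4429, λ_+ ≈ 19.2714.


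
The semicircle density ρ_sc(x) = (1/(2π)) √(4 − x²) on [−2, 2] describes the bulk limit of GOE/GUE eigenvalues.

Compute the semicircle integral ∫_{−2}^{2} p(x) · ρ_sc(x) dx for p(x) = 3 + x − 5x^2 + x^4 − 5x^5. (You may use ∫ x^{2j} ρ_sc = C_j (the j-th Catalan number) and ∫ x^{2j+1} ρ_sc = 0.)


Write p(x) = Σ a_i x^i, split into monomials and integrate each against ρ_sc separately.
Using ∫ x^{2j} ρ_sc = C_j = (1/(j+1)) C(2j, j) (Catalan numbers) and ∫ x^{2j+1} ρ_sc = 0 (odd monomials vanish by symmetry):
  i = 0 (even): a_0 · C_{0} = 3 · 1 = 3
  i = 1 (odd): ∫ x^1 ρ_sc = 0 (vanishes)
  i = 2 (even): a_2 · C_{1} = -5 · 1 = -5
  i = 4 (even): a_4 · C_{2} = 1 · 2 = 2
  i = 5 (odd): ∫ x^5 ρ_sc = 0 (vanishes)

Summing the contributions: ∫_{−2}^{2} p(x) ρ_sc(x) dx = 3 + (-5) + 2 = 0.


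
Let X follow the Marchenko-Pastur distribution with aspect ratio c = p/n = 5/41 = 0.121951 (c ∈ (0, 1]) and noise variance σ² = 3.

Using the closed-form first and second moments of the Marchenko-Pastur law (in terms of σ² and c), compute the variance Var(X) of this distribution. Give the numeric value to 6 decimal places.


Recall the MP moments m_1 = E[X] = σ² and m_2 = E[X²] = σ⁴ (1 + c).
m_1 = E[X] = σ² = 3, so m_1² = 9.
m_2 = E[X²] = σ⁴ (1 + c) = 9 · (1 + 0.121951) = 9 · 1.121951 = 10.097561.
(Note m_2 − m_1² simplifies to c · σ⁴ = 0.121951 · 9.)

Var(X) = m_2 − m_1² = 10.097561 − 9 = 1.097561.


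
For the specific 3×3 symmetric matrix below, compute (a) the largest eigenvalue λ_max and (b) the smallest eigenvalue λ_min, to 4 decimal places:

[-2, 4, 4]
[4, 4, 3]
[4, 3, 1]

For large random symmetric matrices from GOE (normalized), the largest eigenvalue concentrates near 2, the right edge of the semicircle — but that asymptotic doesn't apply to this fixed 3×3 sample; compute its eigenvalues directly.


Since M is real symmetric, all three eigenvalues are real; they are the roots of det(λI − M) = λ³ − (tr M) λ² + s λ − det M, where s is the sum of the principal 2×2 minors.
tr M = -2 + 4 + 1 = 3.
s = ((-2)·4 − 4²) + ((-2)·1 − 4²) + (4·1 − 3²) = -24 + (-18) + (-5) = -47.
det M (expand along row 1) = (-2)·(-5) − 4·(-8) + 4·(-4) = 26.
Characteristic polynomial: λ³ − 3λ² − 47λ − 26 = 0.
Substitute λ = y + (tr M)/3 = y + 1.000000 to remove the quadratic term: y³ + p·y + q = 0 with p = s − (tr M)²/3 = -50.000000 and q = −2(tr M)³/27 + (tr M)·s/3 − det M = -75.000000.
Three real roots ⇒ use the trigonometric (Viète) form: r = 2√(−p/3) = 8.164966, φ = arccos(3q/(p·r)) = arccos(0.551135) = 0.987072 rad.
y_k = r·cos(φ/3 − 2πk/3) for k = 0, 1, 2 gives y = 7.726982, -1.578690, -6.148292.
λ_k = y_k + 1.000000 gives λ = 8.7270, -0.5787, -5.1483 (check: the sum is 3.0000 = tr M).

Hence λ_max = 8.7270 and λ_min = -5.1483.


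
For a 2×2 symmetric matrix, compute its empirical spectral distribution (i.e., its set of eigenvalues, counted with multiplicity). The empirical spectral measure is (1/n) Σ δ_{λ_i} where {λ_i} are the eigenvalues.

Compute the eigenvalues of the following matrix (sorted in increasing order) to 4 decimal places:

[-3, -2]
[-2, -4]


Since M is real symmetric, both eigenvalues are real; they are the roots of det(λI − M) = λ² − (tr M) λ + det M.
tr M = -3 + (-4) = -7.
det M = (-3)·(-4) − (-2)² = 12 − 4 = 8.
Characteristic polynomial: λ² + 7λ + 8 = 0.
Discriminant Δ = (tr M)² − 4·det M = 49 − 32 = 17; √Δ = 4.123106.
λ = (tr M ± √Δ)/2 = (-7 ± 4.123106)/2, giving (tr M − √Δ)/2 = -5.5616 and (tr M + √Δ)/2 = -1.4384.

Eigenvalues sorted in increasing order: [-5.5616, -1.4384].


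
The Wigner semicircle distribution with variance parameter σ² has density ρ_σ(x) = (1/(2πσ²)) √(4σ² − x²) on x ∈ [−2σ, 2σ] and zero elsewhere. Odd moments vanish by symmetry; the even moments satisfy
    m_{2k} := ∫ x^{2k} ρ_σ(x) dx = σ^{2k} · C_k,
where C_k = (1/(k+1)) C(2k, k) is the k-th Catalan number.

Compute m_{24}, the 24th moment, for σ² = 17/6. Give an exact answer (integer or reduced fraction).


By the scaled semicircle moment identity, m_{2k} = σ^{2k} · C_k with k = 12.
C_12 = (1/(k+1)) · C(2k, k) = (1/13) · C(24, 12) = (1/13) · 2704156 = 208012.
σ^{2k} = (σ²)^k = (17/6)^12 = 582622237229761/2176782336.

Therefore m_{24} = σ^{24} · C_12 = (582622237229761/2176782336) · 208012 = 30298104202659261283/544195584.


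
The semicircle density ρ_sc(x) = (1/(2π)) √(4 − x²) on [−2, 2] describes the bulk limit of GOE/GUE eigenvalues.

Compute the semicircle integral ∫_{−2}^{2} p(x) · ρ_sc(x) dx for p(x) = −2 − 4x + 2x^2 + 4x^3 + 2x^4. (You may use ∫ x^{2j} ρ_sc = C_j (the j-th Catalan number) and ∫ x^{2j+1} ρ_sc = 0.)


Write p(x) = Σ a_i x^i, split into monomials and integrate each against ρ_sc separately.
Using ∫ x^{2j} ρ_sc = C_j = (1/(j+1)) C(2j, j) (Catalan numbers) and ∫ x^{2j+1} ρ_sc = 0 (odd monomials vanish by symmetry):
  i = 0 (even): a_0 · C_{0} = -2 · 1 = -2
  i = 1 (odd): ∫ x^1 ρ_sc = 0 (vanishes)
  i = 2 (even): a_2 · C_{1} = 2 · 1 = 2
  i = 3 (odd): ∫ x^3 ρ_sc = 0 (vanishes)
  i = 4 (even): a_4 · C_{2} = 2 · 2 = 4

Summing the contributions: ∫_{−2}^{2} p(x) ρ_sc(x) dx = (-2) + 2 + 4 = 4.


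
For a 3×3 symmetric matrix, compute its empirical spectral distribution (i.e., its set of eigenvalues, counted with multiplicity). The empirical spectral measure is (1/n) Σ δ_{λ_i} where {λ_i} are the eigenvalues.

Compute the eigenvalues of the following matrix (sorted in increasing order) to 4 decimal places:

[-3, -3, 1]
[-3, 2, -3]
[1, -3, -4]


Since M is real symmetric, all three eigenvalues are real; they are the roots of det(λI − M) = λ³ − (tr M) λ² + s λ − det M, where s is the sum of the principal 2×2 minors.
tr M = -3 + 2 + (-4) = -5.
s = ((-3)·2 − (-3)²) + ((-3)·(-4) − 1²) + (2·(-4) − (-3)²) = -15 + 11 + (-17) = -21.
det M (expand along row 1) = (-3)·(-17) − (-3)·15 + 1·7 = 103.
Characteristic polynomial: λ³ + 5λ² − 21λ − 103 = 0.
Substitute λ = y + (tr M)/3 = y − 1.666667 to remove the quadratic term: y³ + p·y + q = 0 with p = s − (tr M)²/3 = -29.333333 and q = −2(tr M)³/27 + (tr M)·s/3 − det M = -58.740741.
Three real roots ⇒ use the trigonometric (Viète) form: r = 2√(−p/3) = 6.253888, φ = arccos(3q/(p·r)) = arccos(0.960615) = 0.281591 rad.
y_k = r·cos(φ/3 − 2πk/3) for k = 0, 1, 2 gives y = 6.226358, -2.605558, -3.620801.
λ_k = y_k − 1.666667 gives λ = 4.5597, -4.2722, -5.2875 (check: the sum is -5.0000 = tr M).

Eigenvalues sorted in increasing order: [-5.2875, -4.2722, 4.5597].


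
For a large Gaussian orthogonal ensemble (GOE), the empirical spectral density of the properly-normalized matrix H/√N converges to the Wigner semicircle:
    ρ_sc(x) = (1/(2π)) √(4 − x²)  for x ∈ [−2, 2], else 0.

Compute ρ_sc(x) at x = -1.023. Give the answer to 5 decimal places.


ρ_sc(x) = (1/(2π)) √(4 − x²). With x = -1.023:
  4 − x² = 4 − (-1.023)² = 4 − 1.046529 = 2.953471.
  √(4 − x²) = 1.718567.
  1/(2π) = 0.159155.
  ρ_sc(-1.023) = 0.159155 · 1.718567 = 0.273518.

Rounded to 5 decimal places: ρ_sc(-1.023) ≈ 0.27352.


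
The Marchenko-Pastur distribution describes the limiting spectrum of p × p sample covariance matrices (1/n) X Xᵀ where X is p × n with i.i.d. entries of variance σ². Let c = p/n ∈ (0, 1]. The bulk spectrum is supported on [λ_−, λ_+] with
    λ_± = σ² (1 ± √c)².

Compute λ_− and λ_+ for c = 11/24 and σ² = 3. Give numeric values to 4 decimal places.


c = 11/24 = 0.458333; √c = 0.677003.
λ_− = σ² (1 − √c)² = 3 · (1 − 0.677003)² = 3 · (0.322997)² = 0.312981.
λ_+ = σ² (1 + √c)² = 3 · (1 + 0.677003)² = 3 · (1.677003)² = 8.437019.

Rounded to 4 decimal places: λ_− ≈ 0.3130, λ_+ ≈ 8.4370.


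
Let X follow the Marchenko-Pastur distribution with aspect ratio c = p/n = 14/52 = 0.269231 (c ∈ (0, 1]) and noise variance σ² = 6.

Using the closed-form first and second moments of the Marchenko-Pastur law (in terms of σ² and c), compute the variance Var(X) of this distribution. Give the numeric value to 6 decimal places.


Recall the MP moments m_1 = E[X] = σ² and m_2 = E[X²] = σ⁴ (1 + c).
m_1 = E[X] = σ² = 6, so m_1² = 36.
m_2 = E[X²] = σ⁴ (1 + c) = 36 · (1 + 0.269231) = 36 · 1.269231 = 45.692308.
(Note m_2 − m_1² simplifies to c · σ⁴ = 0.269231 · 36.)

Var(X) = m_2 − m_1² = 45.692308 − 36 = 9.692308.


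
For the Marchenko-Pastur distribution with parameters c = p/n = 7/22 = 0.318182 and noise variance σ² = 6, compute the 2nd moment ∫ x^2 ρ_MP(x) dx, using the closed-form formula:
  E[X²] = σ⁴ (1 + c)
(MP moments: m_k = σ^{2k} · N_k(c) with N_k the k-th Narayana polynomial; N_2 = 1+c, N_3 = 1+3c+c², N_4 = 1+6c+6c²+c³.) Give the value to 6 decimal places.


E[X²] = σ⁴ (1 + c) (second MP moment). With σ² = 6 (so σ⁴ = 36) and c = 7/22 = 0.318182: E[X²] = 36 · (1 + 0.318182) = 36 · 1.318182.

So E[X^2] = 47.454545.


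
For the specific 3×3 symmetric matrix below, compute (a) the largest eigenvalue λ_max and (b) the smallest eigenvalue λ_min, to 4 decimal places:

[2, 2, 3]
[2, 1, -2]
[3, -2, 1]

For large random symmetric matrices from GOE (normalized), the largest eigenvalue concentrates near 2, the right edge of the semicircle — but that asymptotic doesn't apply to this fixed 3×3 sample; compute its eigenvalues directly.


Since M is real symmetric, all three eigenvalues are real; they are the roots of det(λI − M) = λ³ − (tr M) λ² + s λ − det M, where s is the sum of the principal 2×2 minors.
tr M = 2 + 1 + 1 = 4.
s = (2·1 − 2²) + (2·1 − 3²) + (1·1 − (-2)²) = -2 + (-7) + (-3) = -12.
det M (expand along row 1) = 2·(-3) − 2·8 + 3·(-7) = -43.
Characteristic polynomial: λ³ − 4λ² − 12λ + 43 = 0.
Substitute λ = y + (tr M)/3 = y + 1.333333 to remove the quadratic term: y³ + p·y + q = 0 with p = s − (tr M)²/3 = -17.333333 and q = −2(tr M)³/27 + (tr M)·s/3 − det M = 22.259259.
Three real roots ⇒ use the trigonometric (Viète) form: r = 2√(−p/3) = 4.807402, φ = arccos(3q/(p·r)) = arccos(-0.801382) = 2.500398 rad.
y_k = r·cos(φ/3 − 2πk/3) for k = 0, 1, 2 gives y = 3.232084, 1.465932, -4.698015.
λ_k = y_k + 1.333333 gives λ = 4.5654, 2.7993, -3.3647 (check: the sum is 4.0000 = tr M).

Hence λ_max = 4.5654 and λ_min = -3.3647.


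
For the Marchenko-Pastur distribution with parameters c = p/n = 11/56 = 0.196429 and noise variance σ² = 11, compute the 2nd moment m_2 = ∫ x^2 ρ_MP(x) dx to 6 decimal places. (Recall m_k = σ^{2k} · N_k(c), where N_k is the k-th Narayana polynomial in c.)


E[X²] = σ⁴ (1 + c) (second MP moment). With σ² = 11 (so σ⁴ = 121) and c = 11/56 = 0.196429: E[X²] = 121 · (1 + 0.196429) = 121 · 1.196429.

So E[X^2] = 144.767857.


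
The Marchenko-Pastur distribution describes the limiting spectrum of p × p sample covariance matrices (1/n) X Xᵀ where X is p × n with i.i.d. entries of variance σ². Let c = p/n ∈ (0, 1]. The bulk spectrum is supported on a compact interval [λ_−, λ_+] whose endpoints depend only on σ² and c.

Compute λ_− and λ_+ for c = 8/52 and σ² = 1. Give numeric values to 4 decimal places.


c = 8/52 = 0.153846; √c = 0.392232.
λ_− = σ² (1 − √c)² = 1 · (1 − 0.392232)² = 1 · (0.607768)² = 0.369382.
λ_+ = σ² (1 + √c)² = 1 · (1 + 0.392232)² = 1 · (1.392232)² = 1.938311.

Rounded to 4 decimal places: λ_− ≈ 0.3694, λ_+ ≈ 1.9383.


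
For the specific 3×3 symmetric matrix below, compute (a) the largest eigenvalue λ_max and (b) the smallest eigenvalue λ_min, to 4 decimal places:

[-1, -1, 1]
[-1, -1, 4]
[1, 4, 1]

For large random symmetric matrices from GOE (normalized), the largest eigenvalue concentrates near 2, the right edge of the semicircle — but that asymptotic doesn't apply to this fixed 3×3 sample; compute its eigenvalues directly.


Since M is real symmetric, all three eigenvalues are real; they are the roots of det(λI − M) = λ³ − (tr M) λ² + s λ − det M, where s is the sum of the principal 2×2 minors.
tr M = -1 + (-1) + 1 = -1.
s = ((-1)·(-1) − (-1)²) + ((-1)·1 − 1²) + ((-1)·1 − 4²) = 0 + (-2) + (-17) = -19.
det M (expand along row 1) = (-1)·(-17) − (-1)·(-5) + 1·(-3) = 9.
Characteristic polynomial: λ³ + λ² − 19λ − 9 = 0.
Substitute λ = y + (tr M)/3 = y − 0.333333 to remove the quadratic term: y³ + p·y + q = 0 with p = s − (tr M)²/3 = -19.333333 and q = −2(tr M)³/27 + (tr M)·s/3 − det M = -2.592593.
Three real roots ⇒ use the trigonometric (Viète) form: r = 2√(−p/3) = 5.077182, φ = arccos(3q/(p·r)) = arccos(0.079237) = 1.491477 rad.
y_k = r·cos(φ/3 − 2πk/3) for k = 0, 1, 2 gives y = 4.462544, -0.134225, -4.328319.
λ_k = y_k − 0.333333 gives λ = 4.1292, -0.4676, -4.6617 (check: the sum is -1.0000 = tr M).

Hence λ_max = 4.1292 and λ_min = -4.6617.


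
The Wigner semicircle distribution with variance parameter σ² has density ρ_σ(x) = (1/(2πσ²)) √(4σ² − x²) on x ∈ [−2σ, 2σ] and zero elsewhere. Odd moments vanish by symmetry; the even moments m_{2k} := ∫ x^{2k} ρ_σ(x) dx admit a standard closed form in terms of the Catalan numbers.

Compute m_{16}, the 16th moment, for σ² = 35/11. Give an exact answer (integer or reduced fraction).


By the scaled semicircle moment identity, m_{2k} = σ^{2k} · C_k with k = 8.
C_8 = (1/(k+1)) · C(2k, k) = (1/9) · C(16, 8) = (1/9) · 12870 = 1430.
σ^{2k} = (σ²)^k = (35/11)^8 = 2251875390625/214358881.

Therefore m_{16} = σ^{16} · C_8 = (2251875390625/214358881) · 1430 = 292743800781250/19487171.


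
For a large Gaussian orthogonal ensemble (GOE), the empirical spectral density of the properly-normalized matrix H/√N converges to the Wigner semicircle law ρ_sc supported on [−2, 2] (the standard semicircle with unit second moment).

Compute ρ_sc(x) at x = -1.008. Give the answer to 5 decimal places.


ρ_sc(x) = (1/(2π)) √(4 − x²). With x = -1.008:
  4 − x² = 4 − (-1.008)² = 4 − 1.016064 = 2.983936.
  √(4 − x²) = 1.727407.
  1/(2π) = 0.159155.
  ρ_sc(-1.008) = 0.159155 · 1.727407 = 0.274925.

Rounded to 5 decimal places: ρ_sc(-1.008) ≈ 0.27493.


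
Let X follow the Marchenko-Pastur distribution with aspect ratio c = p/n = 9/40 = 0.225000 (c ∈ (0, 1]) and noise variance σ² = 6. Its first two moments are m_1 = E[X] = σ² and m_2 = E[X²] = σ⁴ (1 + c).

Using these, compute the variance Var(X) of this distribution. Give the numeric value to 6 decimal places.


m_1 = E[X] = σ² = 6, so m_1² = 36.
m_2 = E[X²] = σ⁴ (1 + c) = 36 · (1 + 0.225000) = 36 · 1.225000 = 44.100000.
(Note m_2 − m_1² simplifies to c · σ⁴ = 0.225000 · 36.)

Var(X) = m_2 − m_1² = 44.100000 − 36 = 8.100000.


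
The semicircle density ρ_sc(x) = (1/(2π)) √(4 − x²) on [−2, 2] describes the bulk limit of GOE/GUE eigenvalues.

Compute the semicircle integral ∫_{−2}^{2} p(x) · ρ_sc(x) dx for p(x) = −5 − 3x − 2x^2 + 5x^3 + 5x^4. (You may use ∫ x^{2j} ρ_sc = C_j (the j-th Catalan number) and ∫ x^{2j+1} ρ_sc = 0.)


Write p(x) = Σ a_i x^i, split into monomials and integrate each against ρ_sc separately.
Using ∫ x^{2j} ρ_sc = C_j = (1/(j+1)) C(2j, j) (Catalan numbers) and ∫ x^{2j+1} ρ_sc = 0 (odd monomials vanish by symmetry):
  i = 0 (even): a_0 · C_{0} = -5 · 1 = -5
  i = 1 (odd): ∫ x^1 ρ_sc = 0 (vanishes)
  i = 2 (even): a_2 · C_{1} = -2 · 1 = -2
  i = 3 (odd): ∫ x^3 ρ_sc = 0 (vanishes)
  i = 4 (even): a_4 · C_{2} = 5 · 2 = 10

Summing the contributions: ∫_{−2}^{2} p(x) ρ_sc(x) dx = (-5) + (-2) + 10 = 3.


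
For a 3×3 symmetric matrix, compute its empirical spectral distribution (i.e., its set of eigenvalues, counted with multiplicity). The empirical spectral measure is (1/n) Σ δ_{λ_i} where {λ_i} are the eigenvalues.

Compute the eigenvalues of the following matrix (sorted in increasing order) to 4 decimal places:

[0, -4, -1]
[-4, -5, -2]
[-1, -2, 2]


Since M is real symmetric, all three eigenvalues are real; they are the roots of det(λI − M) = λ³ − (tr M) λ² + s λ − det M, where s is the sum of the principal 2×2 minors.
tr M = 0 + (-5) + 2 = -3.
s = (0·(-5) − (-4)²) + (0·2 − (-1)²) + ((-5)·2 − (-2)²) = -16 + (-1) + (-14) = -31.
det M (expand along row 1) = 0·(-14) − (-4)·(-10) + (-1)·3 = -43.
Characteristic polynomial: λ³ + 3λ² − 31λ + 43 = 0.
Substitute λ = y + (tr M)/3 = y − 1.000000 to remove the quadratic term: y³ + p·y + q = 0 with p = s − (tr M)²/3 = -34.000000 and q = −2(tr M)³/27 + (tr M)·s/3 − det M = 76.000000.
Three real roots ⇒ use the trigonometric (Viète) form: r = 2√(−p/3) = 6.733003, φ = arccos(3q/(p·r)) = arccos(-0.995972) = 3.051807 rad.
y_k = r·cos(φ/3 − 2πk/3) for k = 0, 1, 2 gives y = 3.539481, 3.190507, -6.729988.
λ_k = y_k − 1.000000 gives λ = 2.5395, 2.1905, -7.7300 (check: the sum is -3.0000 = tr M).

Eigenvalues sorted in increasing order: [-7.7300, 2.1905, 2.5395].


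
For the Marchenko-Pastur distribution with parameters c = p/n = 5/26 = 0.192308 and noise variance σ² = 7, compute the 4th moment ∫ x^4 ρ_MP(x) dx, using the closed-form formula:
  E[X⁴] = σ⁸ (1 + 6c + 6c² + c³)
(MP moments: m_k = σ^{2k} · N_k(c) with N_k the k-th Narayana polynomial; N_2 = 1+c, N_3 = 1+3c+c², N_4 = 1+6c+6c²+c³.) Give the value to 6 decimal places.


E[X⁴] = σ⁸ (1 + 6c + 6c² + c³) (fourth MP moment). With σ² = 7 (so σ⁸ = 2401) and c = 5/26 = 0.192308: E[X⁴] = 2401 · (1 + 6·0.192308 + 6·(0.192308)² + (0.192308)³) = 2401 · 2.382852.

So E[X^4] = 5721.226730.


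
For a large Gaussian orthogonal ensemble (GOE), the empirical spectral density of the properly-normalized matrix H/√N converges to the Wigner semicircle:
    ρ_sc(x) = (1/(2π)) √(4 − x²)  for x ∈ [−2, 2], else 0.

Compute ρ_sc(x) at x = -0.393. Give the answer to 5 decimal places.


ρ_sc(x) = (1/(2π)) √(4 − x²). With x = -0.393:
  4 − x² = 4 − (-0.393)² = 4 − 0.154449 = 3.845551.
  √(4 − x²) = 1.961008.
  1/(2π) = 0.159155.
  ρ_sc(-0.393) = 0.159155 · 1.961008 = 0.312104.

Rounded to 5 decimal places: ρ_sc(-0.393) ≈ 0.31210.


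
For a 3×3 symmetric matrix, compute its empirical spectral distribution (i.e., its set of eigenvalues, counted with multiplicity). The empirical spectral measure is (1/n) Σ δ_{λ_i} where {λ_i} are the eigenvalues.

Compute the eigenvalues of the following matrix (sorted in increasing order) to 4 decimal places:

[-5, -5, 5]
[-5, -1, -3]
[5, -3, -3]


Since M is real symmetric, all three eigenvalues are real; they are the roots of det(λI − M) = λ³ − (tr M) λ² + s λ − det M, where s is the sum of the principal 2×2 minors.
tr M = -5 + (-1) + (-3) = -9.
s = ((-5)·(-1) − (-5)²) + ((-5)·(-3) − 5²) + ((-1)·(-3) − (-3)²) = -20 + (-10) + (-6) = -36.
det M (expand along row 1) = (-5)·(-6) − (-5)·30 + 5·20 = 280.
Characteristic polynomial: λ³ + 9λ² − 36λ − 280 = 0.
Substitute λ = y + (tr M)/3 = y − 3.000000 to remove the quadratic term: y³ + p·y + q = 0 with p = s − (tr M)²/3 = -63.000000 and q = −2(tr M)³/27 + (tr M)·s/3 − det M = -118.000000.
Three real roots ⇒ use the trigonometric (Viète) form: r = 2√(−p/3) = 9.165151, φ = arccos(3q/(p·r)) = arccos(0.613088) = 0.910832 rad.
y_k = r·cos(φ/3 − 2πk/3) for k = 0, 1, 2 gives y = 8.745967, -2.000000, -6.745967.
λ_k = y_k − 3.000000 gives λ = 5.7460, -5.0000, -9.7460 (check: the sum is -9.0000 = tr M).

Eigenvalues sorted in increasing order: [-9.7460, -5.0000, 5.7460].


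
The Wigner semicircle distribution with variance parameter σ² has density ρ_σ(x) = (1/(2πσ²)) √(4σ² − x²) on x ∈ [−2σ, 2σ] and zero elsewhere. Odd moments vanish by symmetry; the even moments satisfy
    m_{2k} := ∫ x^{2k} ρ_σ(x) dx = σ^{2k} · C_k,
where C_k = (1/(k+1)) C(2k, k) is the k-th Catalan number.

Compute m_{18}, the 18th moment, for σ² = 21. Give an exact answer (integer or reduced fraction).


By the scaled semicircle moment identity, m_{2k} = σ^{2k} · C_k with k = 9.
C_9 = (1/(k+1)) · C(2k, k) = (1/10) · C(18, 9) = (1/10) · 48620 = 4862.
σ^{2k} = (σ²)^k = (21)^9 = 794280046581.

Therefore m_{18} = σ^{18} · C_9 = 794280046581 · 4862 = 3861789586476822.
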